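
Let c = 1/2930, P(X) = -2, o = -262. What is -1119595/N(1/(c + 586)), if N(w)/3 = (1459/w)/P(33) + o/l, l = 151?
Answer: 990684831700/1134803707347 ≈ 0.87300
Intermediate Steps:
c = 1/2930 ≈ 0.00034130
N(w) = -786/151 - 4377/(2*w) (N(w) = 3*((1459/w)/(-2) - 262/151) = 3*((1459/w)*(-½) - 262*1/151) = 3*(-1459/(2*w) - 262/151) = 3*(-262/151 - 1459/(2*w)) = -786/151 - 4377/(2*w))
-1119595/N(1/(c + 586)) = -1119595*302/(3*(-220309 - 524/(1/2930 + 586))*(1/2930 + 586)) = -1119595*884860/(5150943*(-220309 - 524/1716981/2930)) = -1119595*884860/(5150943*(-220309 - 524*2930/1716981)) = -1119595*884860/(5150943*(-220309 - 1535320/1716981)) = -1119595/((3/302)*(1716981/2930)*(-378267902449/1716981)) = -1119595/(-1134803707347/884860) = -1119595*(-884860/1134803707347) = 990684831700/1134803707347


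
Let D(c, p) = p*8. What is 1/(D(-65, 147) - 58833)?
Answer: -1/57657 ≈ -1.7344e-5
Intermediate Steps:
D(c, p) = 8*p
1/(D(-65, 147) - 58833) = 1/(8*147 - 58833) = 1/(1176 - 58833) = 1/(-57657) = -1/57657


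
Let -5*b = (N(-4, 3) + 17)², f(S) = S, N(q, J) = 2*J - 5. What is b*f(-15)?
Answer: 972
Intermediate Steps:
N(q, J) = -5 + 2*J
b = -324/5 (b = -((-5 + 2*3) + 17)²/5 = -((-5 + 6) + 17)²/5 = -(1 + 17)²/5 = -⅕*18² = -⅕*324 = -324/5 ≈ -64.800)
b*f(-15) = -324/5*(-15) = 972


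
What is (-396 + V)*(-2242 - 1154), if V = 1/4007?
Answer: 5388674316/4007 ≈ 1.3448e+6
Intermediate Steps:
V = 1/4007 ≈ 0.00024956
(-396 + V)*(-2242 - 1154) = (-396 + 1/4007)*(-2242 - 1154) = -1586771/4007*(-3396) = 5388674316/4007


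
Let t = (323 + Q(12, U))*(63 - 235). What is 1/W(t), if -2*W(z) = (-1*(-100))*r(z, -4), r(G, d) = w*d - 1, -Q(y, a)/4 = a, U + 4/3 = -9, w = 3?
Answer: 1/650 ≈ 0.0015385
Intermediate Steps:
U = -31/3 (U = -4/3 - 9 = -31/3 ≈ -10.333)
Q(y, a) = -4*a
r(G, d) = -1 + 3*d (r(G, d) = 3*d - 1 = -1 + 3*d)
t = -187996/3 (t = (323 - 4*(-31/3))*(63 - 235) = (323 + 124/3)*(-172) = (1093/3)*(-172) = -187996/3 ≈ -62665.)
W(z) = 650 (W(z) = -(-1*(-100))*(-1 + 3*(-4))/2 = -50*(-1 - 12) = -50*(-13) = -1/2*(-1300) = 650)
1/W(t) = 1/650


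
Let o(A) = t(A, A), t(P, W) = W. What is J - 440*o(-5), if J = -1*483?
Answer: 1717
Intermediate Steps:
o(A) = A
J = -483
J - 440*o(-5) = -483 - 440*(-5) = -483 + 2200 = 1717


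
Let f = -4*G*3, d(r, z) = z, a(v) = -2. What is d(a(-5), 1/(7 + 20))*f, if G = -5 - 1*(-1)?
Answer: 16/9 ≈ 1.7778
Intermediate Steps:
G = -4 (G = -5 + 1 = -4)
f = 48 (f = -4*(-4)*3 = 16*3 = 48)
d(a(-5), 1/(7 + 20))*f = 48/(7 + 20) = 48/27 = (1/27)*48 = 16/9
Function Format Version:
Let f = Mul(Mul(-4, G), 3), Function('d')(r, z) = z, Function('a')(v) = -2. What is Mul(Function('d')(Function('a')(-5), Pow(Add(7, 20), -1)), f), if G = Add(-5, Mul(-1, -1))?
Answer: Rational(16, 9) ≈ 1.7778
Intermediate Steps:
G = -4 (G = Add(-5, 1) = -4)
f = 48 (f = Mul(Mul(-4, -4), 3) = Mul(16, 3) = 48)
Mul(Function('d')(Function('a')(-5), Pow(Add(7, 20), -1)), f) = Mul(Pow(Add(7, 20), -1), 48) = Mul(Pow(27, -1), 48) = Mul(Rational(1, 27), 48) = Rational(16, 9)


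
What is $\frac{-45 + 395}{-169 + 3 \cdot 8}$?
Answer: $- \frac{70}{29} \approx -2.4138$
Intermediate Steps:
$\frac{-45 + 395}{-169 + 3 \cdot 8} = \frac{350}{-169 + 24} = \frac{350}{-145} = 350 \left(- \frac{1}{145}\right) = - \frac{70}{29}$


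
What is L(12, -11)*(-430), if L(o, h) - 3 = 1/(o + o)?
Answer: -15695/12 ≈ -1307.9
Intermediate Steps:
L(o, h) = 3 + 1/(2*o) (L(o, h) = 3 + 1/(o + o) = 3 + 1/(2*o))
L(12, -11)*(-430) = (3 + (½)/12)*(-430) = (3 + (½)*(1/12))*(-430) = (3 + 1/24)*(-430) = (73/24)*(-430) = -15695/12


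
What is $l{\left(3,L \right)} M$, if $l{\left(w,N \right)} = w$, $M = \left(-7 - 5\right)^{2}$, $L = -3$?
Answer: $432$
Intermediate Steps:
$M = 144$ ($M = \left(-12\right)^{2} = 144$)
$l{\left(3,L \right)} M = 3 \cdot 144 = 432$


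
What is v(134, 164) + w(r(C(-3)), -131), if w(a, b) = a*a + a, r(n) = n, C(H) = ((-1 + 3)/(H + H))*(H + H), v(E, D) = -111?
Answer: -105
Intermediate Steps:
C(H) = 2 (C(H) = (2/((2*H)))*(2*H) = (2*(1/(2*H)))*(2*H) = (2*H)/H = 2)
w(a, b) = a + a² (w(a, b) = a² + a = a + a²)
v(134, 164) + w(r(C(-3)), -131) = -111 + 2*(1 + 2) = -111 + 2*3 = -111 + 6 = -105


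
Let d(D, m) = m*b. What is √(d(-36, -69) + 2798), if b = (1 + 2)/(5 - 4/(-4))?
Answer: √11054/2 ≈ 52.569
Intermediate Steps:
b = ½ (b = 3/(5 - 4*(-¼)) = 3/(5 + 1) = 3/6 = 3*(⅙) = ½ ≈ 0.50000)
d(D, m) = m/2 (d(D, m) = m*(½) = m/2)
√(d(-36, -69) + 2798) = √((½)*(-69) + 2798) = √(-69/2 + 2798) = √(5527/2) = √11054/2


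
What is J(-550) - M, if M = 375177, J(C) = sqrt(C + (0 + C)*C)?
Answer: -375177 + 15*sqrt(1342) ≈ -3.7463e+5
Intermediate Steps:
J(C) = sqrt(C + C**2) (J(C) = sqrt(C + C*C) = sqrt(C + C**2))
J(-550) - M = sqrt(-550*(1 - 550)) - 1*375177 = sqrt(-550*(-549)) - 375177 = sqrt(301950) - 375177 = 15*sqrt(1342) - 375177 = -375177 + 15*sqrt(1342)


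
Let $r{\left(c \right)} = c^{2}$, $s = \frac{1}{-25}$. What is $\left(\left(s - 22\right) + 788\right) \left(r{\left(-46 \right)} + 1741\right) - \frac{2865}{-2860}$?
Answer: $\frac{42246614721}{14300} \approx 2.9543 \cdot 10^{6}$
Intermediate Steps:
$s = - \frac{1}{25} \approx -0.04$
$\left(\left(s - 22\right) + 788\right) \left(r{\left(-46 \right)} + 1741\right) - \frac{2865}{-2860} = \left(\left(- \frac{1}{25} - 22\right) + 788\right) \left(\left(-46\right)^{2} + 1741\right) - \frac{2865}{-2860} = \left(\left(- \frac{1}{25} - 22\right) + 788\right) \left(2116 + 1741\right) - 2865 \left(- \frac{1}{2860}\right) = \left(- \frac{551}{25} + 788\right) 3857 - - \frac{573}{572} = \frac{19149}{25} \cdot 3857 + \frac{573}{572} = \frac{73857693}{25} + \frac{573}{572} = \frac{42246614721}{14300}$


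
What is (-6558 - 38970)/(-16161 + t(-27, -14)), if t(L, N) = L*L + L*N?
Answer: 7588/2509 ≈ 3.0243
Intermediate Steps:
t(L, N) = L² + L*N
(-6558 - 38970)/(-16161 + t(-27, -14)) = (-6558 - 38970)/(-16161 - 27*(-27 - 14)) = -45528/(-16161 - 27*(-41)) = -45528/(-16161 + 1107) = -45528/(-15054) = -45528*(-1/15054) = 7588/2509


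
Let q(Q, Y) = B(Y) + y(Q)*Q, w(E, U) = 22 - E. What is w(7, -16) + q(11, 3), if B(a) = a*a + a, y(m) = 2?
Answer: 49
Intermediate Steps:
B(a) = a + a² (B(a) = a² + a = a + a²)
q(Q, Y) = 2*Q + Y*(1 + Y) (q(Q, Y) = Y*(1 + Y) + 2*Q = 2*Q + Y*(1 + Y))
w(7, -16) + q(11, 3) = (22 - 1*7) + (2*11 + 3*(1 + 3)) = (22 - 7) + (22 + 3*4) = 15 + (22 + 12) = 15 + 34 = 49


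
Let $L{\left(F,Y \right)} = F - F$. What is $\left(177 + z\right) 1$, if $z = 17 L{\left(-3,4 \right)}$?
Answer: $177$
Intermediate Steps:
$L{\left(F,Y \right)} = 0$
$z = 0$ ($z = 17 \cdot 0 = 0$)
$\left(177 + z\right) 1 = \left(177 + 0\right) 1 = 177 \cdot 1 = 177$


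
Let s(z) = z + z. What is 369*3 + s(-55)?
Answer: 997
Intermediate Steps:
s(z) = 2*z
369*3 + s(-55) = 369*3 + 2*(-55) = 1107 - 110 = 997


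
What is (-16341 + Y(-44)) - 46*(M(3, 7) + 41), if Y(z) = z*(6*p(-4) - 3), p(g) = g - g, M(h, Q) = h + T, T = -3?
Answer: -18095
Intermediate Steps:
M(h, Q) = -3 + h (M(h, Q) = h - 3 = -3 + h)
p(g) = 0
Y(z) = -3*z (Y(z) = z*(6*0 - 3) = z*(0 - 3) = z*(-3) = -3*z)
(-16341 + Y(-44)) - 46*(M(3, 7) + 41) = (-16341 - 3*(-44)) - 46*((-3 + 3) + 41) = (-16341 + 132) - 46*(0 + 41) = -16209 - 46*41 = -16209 - 1886 = -18095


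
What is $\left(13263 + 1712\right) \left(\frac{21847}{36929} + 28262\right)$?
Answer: $\frac{15629545943875}{36929} \approx 4.2323 \cdot 10^{8}$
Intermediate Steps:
$\left(13263 + 1712\right) \left(\frac{21847}{36929} + 28262\right) = 14975 \left(21847 \cdot \frac{1}{36929} + 28262\right) = 14975 \left(\frac{21847}{36929} + 28262\right) = 14975 \cdot \frac{1043709245}{36929} = \frac{15629545943875}{36929}$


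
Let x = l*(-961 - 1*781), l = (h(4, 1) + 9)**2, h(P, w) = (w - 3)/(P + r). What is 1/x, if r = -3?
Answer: -1/85358 ≈ -1.1715e-5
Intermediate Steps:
h(P, w) = (-3 + w)/(-3 + P) (h(P, w) = (w - 3)/(P - 3) = (-3 + w)/(-3 + P))
l = 49 (l = ((-3 + 1)/(-3 + 4) + 9)**2 = (-2/1 + 9)**2 = (1*(-2) + 9)**2 = (-2 + 9)**2 = 7**2 = 49)
x = -85358 (x = 49*(-961 - 1*781) = 49*(-961 - 781) = 49*(-1742) = -85358)
1/x = 1/(-85358) = -1/85358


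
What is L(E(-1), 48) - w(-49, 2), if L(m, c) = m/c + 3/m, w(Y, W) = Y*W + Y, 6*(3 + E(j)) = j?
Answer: 798839/5472 ≈ 145.99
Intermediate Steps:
E(j) = -3 + j/6
w(Y, W) = Y + W*Y (w(Y, W) = W*Y + Y = Y + W*Y)
L(m, c) = 3/m + m/c
L(E(-1), 48) - w(-49, 2) = (3/(-3 + (⅙)*(-1)) + (-3 + (⅙)*(-1))/48) - (-49)*(1 + 2) = (3/(-3 - ⅙) + (-3 - ⅙)*(1/48)) - (-49)*3 = (3/(-19/6) - 19/6*1/48) - 1*(-147) = (3*(-6/19) - 19/288) + 147 = (-18/19 - 19/288) + 147 = -5545/5472 + 147 = 798839/5472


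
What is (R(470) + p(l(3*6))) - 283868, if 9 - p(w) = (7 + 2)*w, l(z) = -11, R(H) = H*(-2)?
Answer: -284700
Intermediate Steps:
R(H) = -2*H
p(w) = 9 - 9*w (p(w) = 9 - (7 + 2)*w = 9 - 9*w)
(R(470) + p(l(3*6))) - 283868 = (-2*470 + (9 - 9*(-11))) - 283868 = (-940 + (9 + 99)) - 283868 = (-940 + 108) - 283868 = -832 - 283868 = -284700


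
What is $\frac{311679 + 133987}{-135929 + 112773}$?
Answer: $- \frac{222833}{11578} \approx -19.246$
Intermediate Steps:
$\frac{311679 + 133987}{-135929 + 112773} = \frac{445666}{-23156} = 445666 \left(- \frac{1}{23156}\right) = - \frac{222833}{11578}$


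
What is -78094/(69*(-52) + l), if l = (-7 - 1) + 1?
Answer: 78094/3595 ≈ 21.723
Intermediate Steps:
l = -7 (l = -8 + 1 = -7)
-78094/(69*(-52) + l) = -78094/(69*(-52) - 7) = -78094/(-3588 - 7) = -78094/(-3595) = -78094*(-1/3595) = 78094/3595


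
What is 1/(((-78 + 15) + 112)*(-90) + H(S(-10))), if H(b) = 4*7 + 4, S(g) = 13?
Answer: -1/4378 ≈ -0.00022841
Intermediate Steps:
H(b) = 32 (H(b) = 28 + 4 = 32)
1/(((-78 + 15) + 112)*(-90) + H(S(-10))) = 1/(((-78 + 15) + 112)*(-90) + 32) = 1/((-63 + 112)*(-90) + 32) = 1/(49*(-90) + 32) = 1/(-4410 + 32) = 1/(-4378) = -1/4378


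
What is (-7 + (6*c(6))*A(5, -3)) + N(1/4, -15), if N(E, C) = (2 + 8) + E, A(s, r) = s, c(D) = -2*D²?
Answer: -8627/4 ≈ -2156.8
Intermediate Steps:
N(E, C) = 10 + E
(-7 + (6*c(6))*A(5, -3)) + N(1/4, -15) = (-7 + (6*(-2*6²))*5) + (10 + 1/4) = (-7 + (6*(-2*36))*5) + (10 + ¼) = (-7 + (6*(-72))*5) + 41/4 = (-7 - 432*5) + 41/4 = (-7 - 2160) + 41/4 = -2167 + 41/4 = -8627/4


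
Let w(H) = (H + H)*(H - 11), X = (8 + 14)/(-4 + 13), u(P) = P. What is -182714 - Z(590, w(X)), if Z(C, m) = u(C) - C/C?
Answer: -183303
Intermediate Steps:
X = 22/9 ≈ 2.4444
w(H) = 2*H*(-11 + H) (w(H) = (2*H)*(-11 + H) = 2*H*(-11 + H))
Z(C, m) = -1 + C (Z(C, m) = C - C/C = C - 1*1 = C - 1 = -1 + C)
-182714 - Z(590, w(X)) = -182714 - (-1 + 590) = -182714 - 1*589 = -182714 - 589 = -183303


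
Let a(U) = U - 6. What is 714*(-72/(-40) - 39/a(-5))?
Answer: 209916/55 ≈ 3816.7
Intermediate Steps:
a(U) = -6 + U
714*(-72/(-40) - 39/a(-5)) = 714*(-72/(-40) - 39/(-6 - 5)) = 714*(-72*(-1/40) - 39/(-11)) = 714*(9/5 - 39*(-1/11)) = 714*(9/5 + 39/11) = 714*(294/55) = 209916/55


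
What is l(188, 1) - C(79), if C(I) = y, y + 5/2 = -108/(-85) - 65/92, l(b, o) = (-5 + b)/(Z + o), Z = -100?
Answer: 22567/258060 ≈ 0.087449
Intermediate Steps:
l(b, o) = (-5 + b)/(-100 + o)
y = -15139/7820 (y = -5/2 + (-108/(-85) - 65/92) = -5/2 + (-108*(-1/85) - 65*1/92) = -5/2 + (108/85 - 65/92) = -5/2 + 4411/7820 = -15139/7820 ≈ -1.9359)
C(I) = -15139/7820
l(188, 1) - C(79) = (-5 + 188)/(-100 + 1) - 1*(-15139/7820) = 183/(-99) + 15139/7820 = -1/99*183 + 15139/7820 = -61/33 + 15139/7820 = 22567/258060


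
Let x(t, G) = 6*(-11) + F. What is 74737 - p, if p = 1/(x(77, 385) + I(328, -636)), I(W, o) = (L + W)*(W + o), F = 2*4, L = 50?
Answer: 8705515235/116482 ≈ 74737.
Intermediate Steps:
F = 8
x(t, G) = -58 (x(t, G) = 6*(-11) + 8 = -66 + 8 = -58)
I(W, o) = (50 + W)*(W + o)
p = -1/116482 (p = 1/(-58 + (328**2 + 50*328 + 50*(-636) + 328*(-636))) = 1/(-58 + (107584 + 16400 - 31800 - 208608)) = 1/(-58 - 116424) = 1/(-116482) = -1/116482 ≈ -8.5850e-6)
74737 - p = 74737 - 1*(-1/116482) = 74737 + 1/116482 = 8705515235/116482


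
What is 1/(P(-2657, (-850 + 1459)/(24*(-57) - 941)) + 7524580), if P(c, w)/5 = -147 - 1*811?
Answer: 1/7519790 ≈ 1.3298e-7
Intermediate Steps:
P(c, w) = -4790 (P(c, w) = 5*(-147 - 1*811) = 5*(-147 - 811) = 5*(-958) = -4790)
1/(P(-2657, (-850 + 1459)/(24*(-57) - 941)) + 7524580) = 1/(-4790 + 7524580) = 1/7519790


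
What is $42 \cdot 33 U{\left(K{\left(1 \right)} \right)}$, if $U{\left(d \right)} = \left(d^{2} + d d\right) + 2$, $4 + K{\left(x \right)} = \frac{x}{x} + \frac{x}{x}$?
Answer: $13860$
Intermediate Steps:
$K{\left(x \right)} = -2$ ($K{\left(x \right)} = -4 + \left(\frac{x}{x} + \frac{x}{x}\right) = -4 + \left(1 + 1\right) = -4 + 2 = -2$)
$U{\left(d \right)} = 2 + 2 d^{2}$ ($U{\left(d \right)} = \left(d^{2} + d^{2}\right) + 2 = 2 d^{2} + 2 = 2 + 2 d^{2}$)
$42 \cdot 33 U{\left(K{\left(1 \right)} \right)} = 42 \cdot 33 \left(2 + 2 \left(-2\right)^{2}\right) = 1386 \left(2 + 2 \cdot 4\right) = 1386 \left(2 + 8\right) = 1386 \cdot 10 = 13860$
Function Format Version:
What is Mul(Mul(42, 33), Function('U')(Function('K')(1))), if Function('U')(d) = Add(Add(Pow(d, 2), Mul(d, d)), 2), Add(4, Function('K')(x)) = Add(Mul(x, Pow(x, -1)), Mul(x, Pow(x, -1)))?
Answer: 13860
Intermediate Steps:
Function('K')(x) = -2 (Function('K')(x) = Add(-4, Add(Mul(x, Pow(x, -1)), Mul(x, Pow(x, -1)))) = Add(-4, Add(1, 1)) = Add(-4, 2) = -2)
Function('U')(d) = Add(2, Mul(2, Pow(d, 2))) (Function('U')(d) = Add(Add(Pow(d, 2), Pow(d, 2)), 2) = Add(Mul(2, Pow(d, 2)), 2) = Add(2, Mul(2, Pow(d, 2))))
Mul(Mul(42, 33), Function('U')(Function('K')(1))) = Mul(Mul(42, 33), Add(2, Mul(2, Pow(-2, 2)))) = Mul(1386, Add(2, Mul(2, 4))) = Mul(1386, Add(2, 8)) = Mul(1386, 10) = 13860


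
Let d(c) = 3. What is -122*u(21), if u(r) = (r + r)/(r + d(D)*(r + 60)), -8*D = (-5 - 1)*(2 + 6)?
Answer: -427/22 ≈ -19.409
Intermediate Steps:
D = 6 (D = -(-5 - 1)*(2 + 6)/8 = -(-3)*8/4 = -⅛*(-48) = 6)
u(r) = 2*r/(180 + 4*r) (u(r) = (r + r)/(r + 3*(r + 60)) = (2*r)/(r + 3*(60 + r)) = (2*r)/(r + (180 + 3*r)) = (2*r)/(180 + 4*r) = 2*r/(180 + 4*r))
-122*u(21) = -61*21/(45 + 21) = -61*21/66 = -122*7/44 = -427/22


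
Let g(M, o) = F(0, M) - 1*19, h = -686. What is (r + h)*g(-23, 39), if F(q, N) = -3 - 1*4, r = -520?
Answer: 31356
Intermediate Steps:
F(q, N) = -7 (F(q, N) = -3 - 4 = -7)
g(M, o) = -26 (g(M, o) = -7 - 1*19 = -7 - 19 = -26)
(r + h)*g(-23, 39) = (-520 - 686)*(-26) = -1206*(-26) = 31356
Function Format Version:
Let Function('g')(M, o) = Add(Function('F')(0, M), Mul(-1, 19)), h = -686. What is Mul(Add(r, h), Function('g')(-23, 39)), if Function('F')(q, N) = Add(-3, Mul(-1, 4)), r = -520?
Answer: 31356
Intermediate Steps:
Function('F')(q, N) = -7 (Function('F')(q, N) = Add(-3, -4) = -7)
Function('g')(M, o) = -26 (Function('g')(M, o) = Add(-7, Mul(-1, 19)) = Add(-7, -19) = -26)
Mul(Add(r, h), Function('g')(-23, 39)) = Mul(Add(-520, -686), -26) = Mul(-1206, -26) = 31356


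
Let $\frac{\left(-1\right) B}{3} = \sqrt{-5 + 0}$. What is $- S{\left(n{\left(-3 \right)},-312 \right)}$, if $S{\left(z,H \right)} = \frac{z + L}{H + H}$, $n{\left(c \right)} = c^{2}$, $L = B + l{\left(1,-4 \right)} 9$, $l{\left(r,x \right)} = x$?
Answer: $- \frac{9}{208} - \frac{i \sqrt{5}}{208} \approx -0.043269 - 0.01075 i$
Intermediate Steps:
$B = - 3 i \sqrt{5}$ ($B = - 3 \sqrt{-5 + 0} = - 3 \sqrt{-5} = - 3 i \sqrt{5} \approx - 6.7082 i$)
$L = -36 - 3 i \sqrt{5}$ ($L = - 3 i \sqrt{5} - 36 = -36 - 3 i \sqrt{5} \approx -36.0 - 6.7082 i$)
$S{\left(z,H \right)} = \frac{-36 + z - 3 i \sqrt{5}}{2 H}$ ($S{\left(z,H \right)} = \frac{z - \left(36 + 3 i \sqrt{5}\right)}{H + H} = \frac{-36 + z - 3 i \sqrt{5}}{2 H}$)
$- S{\left(n{\left(-3 \right)},-312 \right)} = - \frac{-36 + \left(-3\right)^{2} - 3 i \sqrt{5}}{2 \left(-312\right)} = - \frac{\left(-1\right) \left(-36 + 9 - 3 i \sqrt{5}\right)}{2 \cdot 312} = - \frac{\left(-1\right) \left(-27 - 3 i \sqrt{5}\right)}{2 \cdot 312} = - (\frac{9}{208} + \frac{i \sqrt{5}}{208}) = - \frac{9}{208} - \frac{i \sqrt{5}}{208}$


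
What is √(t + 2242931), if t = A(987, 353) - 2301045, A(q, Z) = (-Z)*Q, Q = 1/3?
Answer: I*√524085/3 ≈ 241.31*I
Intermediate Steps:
Q = ⅓ (Q = 1*(⅓) = ⅓ ≈ 0.33333)
A(q, Z) = -Z/3 (A(q, Z) = -Z*(⅓) = -Z/3)
t = -6903488/3 (t = -⅓*353 - 2301045 = -353/3 - 2301045 = -6903488/3 ≈ -2.3012e+6)
√(t + 2242931) = √(-6903488/3 + 2242931) = √(-174695/3) = I*√524085/3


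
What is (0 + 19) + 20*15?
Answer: 319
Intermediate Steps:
(0 + 19) + 20*15 = 19 + 300 = 319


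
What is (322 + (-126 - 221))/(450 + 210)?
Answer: -5/132 ≈ -0.037879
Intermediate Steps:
(322 + (-126 - 221))/(450 + 210) = (322 - 347)/660 = -25*1/660 = -5/132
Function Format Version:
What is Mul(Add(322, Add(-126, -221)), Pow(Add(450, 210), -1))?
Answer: Rational(-5, 132) ≈ -0.037879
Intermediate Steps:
Mul(Add(322, Add(-126, -221)), Pow(Add(450, 210), -1)) = Mul(Add(322, -347), Pow(660, -1)) = Mul(-25, Rational(1, 660)) = Rational(-5, 132)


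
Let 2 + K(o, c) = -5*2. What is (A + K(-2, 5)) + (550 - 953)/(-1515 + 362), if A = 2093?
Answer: 2399796/1153 ≈ 2081.3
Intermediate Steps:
K(o, c) = -12 (K(o, c) = -2 - 5*2 = -2 - 10 = -12)
(A + K(-2, 5)) + (550 - 953)/(-1515 + 362) = (2093 - 12) + (550 - 953)/(-1515 + 362) = 2081 - 403/(-1153) = 2081 - 403*(-1/1153) = 2081 + 403/1153 = 2399796/1153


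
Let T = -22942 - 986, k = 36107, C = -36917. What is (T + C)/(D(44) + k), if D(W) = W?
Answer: -60845/36151 ≈ -1.6831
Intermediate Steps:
T = -23928
(T + C)/(D(44) + k) = (-23928 - 36917)/(44 + 36107) = -60845/36151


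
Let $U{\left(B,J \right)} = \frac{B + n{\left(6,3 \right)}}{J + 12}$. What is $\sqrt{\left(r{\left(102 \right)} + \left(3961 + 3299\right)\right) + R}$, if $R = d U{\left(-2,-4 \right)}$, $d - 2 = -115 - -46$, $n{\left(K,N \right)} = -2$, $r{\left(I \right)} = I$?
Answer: $\frac{\sqrt{29582}}{2} \approx 85.997$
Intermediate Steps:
$U{\left(B,J \right)} = \frac{-2 + B}{12 + J}$ ($U{\left(B,J \right)} = \frac{B - 2}{J + 12} = \frac{-2 + B}{12 + J}$)
$d = -67$ ($d = 2 - 69 = -67$)
$R = \frac{67}{2}$ ($R = - 67 \frac{-2 - 2}{12 - 4} = - 67 \cdot \frac{1}{8} \left(-4\right) = \left(-67\right) \left(- \frac{1}{2}\right) = \frac{67}{2} \approx 33.5$)
$\sqrt{\left(r{\left(102 \right)} + \left(3961 + 3299\right)\right) + R} = \sqrt{\left(102 + \left(3961 + 3299\right)\right) + \frac{67}{2}} = \sqrt{\left(102 + 7260\right) + \frac{67}{2}} = \sqrt{7362 + \frac{67}{2}} = \sqrt{\frac{14791}{2}} = \frac{\sqrt{29582}}{2}$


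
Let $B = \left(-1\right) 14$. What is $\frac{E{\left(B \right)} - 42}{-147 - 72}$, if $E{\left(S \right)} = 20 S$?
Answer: $\frac{322}{219} \approx 1.4703$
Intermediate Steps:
$B = -14$
$\frac{E{\left(B \right)} - 42}{-147 - 72} = \frac{20 \left(-14\right) - 42}{-147 - 72} = \frac{-280 - 42}{-219} = \left(-280 - 42\right) \left(- \frac{1}{219}\right) = \left(-322\right) \left(- \frac{1}{219}\right) = \frac{322}{219}$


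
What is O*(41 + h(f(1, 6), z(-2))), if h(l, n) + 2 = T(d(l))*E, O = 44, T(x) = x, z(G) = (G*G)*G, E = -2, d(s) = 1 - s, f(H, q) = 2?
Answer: 1804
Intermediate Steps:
z(G) = G**3 (z(G) = G**2*G = G**3)
h(l, n) = -4 + 2*l (h(l, n) = -2 + (1 - l)*(-2) = -2 + (-2 + 2*l) = -4 + 2*l)
O*(41 + h(f(1, 6), z(-2))) = 44*(41 + (-4 + 2*2)) = 44*(41 + (-4 + 4)) = 44*(41 + 0) = 44*41 = 1804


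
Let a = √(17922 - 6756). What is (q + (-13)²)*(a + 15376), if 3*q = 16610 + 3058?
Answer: 103403600 + 6725*√11166 ≈ 1.0411e+8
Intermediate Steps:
a = √11166 ≈ 105.67
q = 6556 (q = (16610 + 3058)/3 = (⅓)*19668 = 6556)
(q + (-13)²)*(a + 15376) = (6556 + (-13)²)*(√11166 + 15376) = (6556 + 169)*(15376 + √11166) = 6725*(15376 + √11166) = 103403600 + 6725*√11166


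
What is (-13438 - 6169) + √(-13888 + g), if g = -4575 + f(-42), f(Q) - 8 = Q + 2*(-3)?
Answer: -19607 + I*√18503 ≈ -19607.0 + 136.03*I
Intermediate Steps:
f(Q) = 2 + Q (f(Q) = 8 + (Q + 2*(-3)) = 8 + (Q - 6) = 8 + (-6 + Q) = 2 + Q)
g = -4615 (g = -4575 + (2 - 42) = -4575 - 40 = -4615)
(-13438 - 6169) + √(-13888 + g) = (-13438 - 6169) + √(-13888 - 4615) = -19607 + √(-18503) = -19607 + I*√18503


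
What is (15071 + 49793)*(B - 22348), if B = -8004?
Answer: -1968752128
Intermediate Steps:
(15071 + 49793)*(B - 22348) = (15071 + 49793)*(-8004 - 22348) = 64864*(-30352) = -1968752128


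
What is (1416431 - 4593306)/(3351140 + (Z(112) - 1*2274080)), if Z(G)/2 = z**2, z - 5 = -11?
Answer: -3176875/1077132 ≈ -2.9494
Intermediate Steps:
z = -6 (z = 5 - 11 = -6)
Z(G) = 72 (Z(G) = 2*(-6)**2 = 2*36 = 72)
(1416431 - 4593306)/(3351140 + (Z(112) - 1*2274080)) = (1416431 - 4593306)/(3351140 + (72 - 1*2274080)) = -3176875/(3351140 + (72 - 2274080)) = -3176875/(3351140 - 2274008) = -3176875/1077132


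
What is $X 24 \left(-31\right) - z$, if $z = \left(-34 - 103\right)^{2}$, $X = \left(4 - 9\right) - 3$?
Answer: $-12817$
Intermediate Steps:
$X = -8$ ($X = \left(4 - 9\right) - 3 = -5 - 3 = -8$)
$z = 18769$ ($z = \left(-137\right)^{2} = 18769$)
$X 24 \left(-31\right) - z = \left(-8\right) 24 \left(-31\right) - 18769 = \left(-192\right) \left(-31\right) - 18769 = 5952 - 18769 = -12817$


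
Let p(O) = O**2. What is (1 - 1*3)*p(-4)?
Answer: -32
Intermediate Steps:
(1 - 1*3)*p(-4) = (1 - 1*3)*(-4)**2 = (1 - 3)*16 = -2*16 = -32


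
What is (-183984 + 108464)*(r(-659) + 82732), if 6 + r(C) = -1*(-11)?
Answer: -6248298240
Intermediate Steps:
r(C) = 5 (r(C) = -6 - 1*(-11) = -6 + 11 = 5)
(-183984 + 108464)*(r(-659) + 82732) = (-183984 + 108464)*(5 + 82732) = -75520*82737 = -6248298240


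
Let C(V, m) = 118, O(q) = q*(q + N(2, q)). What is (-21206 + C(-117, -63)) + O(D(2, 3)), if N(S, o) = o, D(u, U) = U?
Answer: -21070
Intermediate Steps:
O(q) = 2*q**2 (O(q) = q*(q + q) = q*(2*q) = 2*q**2)
(-21206 + C(-117, -63)) + O(D(2, 3)) = (-21206 + 118) + 2*3**2 = -21088 + 2*9 = -21088 + 18 = -21070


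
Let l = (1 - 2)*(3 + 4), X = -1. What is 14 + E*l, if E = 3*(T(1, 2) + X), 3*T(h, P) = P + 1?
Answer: 14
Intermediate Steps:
T(h, P) = 1/3 + P/3 (T(h, P) = (P + 1)/3 = (1 + P)/3 = 1/3 + P/3)
E = 0 (E = 3*((1/3 + (1/3)*2) - 1) = 3*((1/3 + 2/3) - 1) = 3*(1 - 1) = 3*0 = 0)
l = -7 (l = -1*7 = -7)
14 + E*l = 14 + 0*(-7) = 14 + 0 = 14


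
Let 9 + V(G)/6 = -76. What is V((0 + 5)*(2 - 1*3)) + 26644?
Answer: 26134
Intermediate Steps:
V(G) = -510 (V(G) = -54 + 6*(-76) = -54 - 456 = -510)
V((0 + 5)*(2 - 1*3)) + 26644 = -510 + 26644 = 26134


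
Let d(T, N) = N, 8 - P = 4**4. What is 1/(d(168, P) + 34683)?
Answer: 1/34435 ≈ 2.9040e-5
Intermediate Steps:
P = -248 (P = 8 - 1*4**4 = 8 - 1*256 = 8 - 256 = -248)
1/(d(168, P) + 34683) = 1/(-248 + 34683) = 1/34435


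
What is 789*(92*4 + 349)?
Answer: 565713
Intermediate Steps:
789*(92*4 + 349) = 789*(368 + 349) = 789*717 = 565713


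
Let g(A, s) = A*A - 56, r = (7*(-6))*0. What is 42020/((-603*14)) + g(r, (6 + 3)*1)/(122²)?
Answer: -78237304/15706341 ≈ -4.9813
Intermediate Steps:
r = 0 (r = -42*0 = 0)
g(A, s) = -56 + A² (g(A, s) = A² - 56 = -56 + A²)
42020/((-603*14)) + g(r, (6 + 3)*1)/(122²) = 42020/((-603*14)) + (-56 + 0²)/(122²) = 42020/(-8442) + (-56 + 0)/14884 = 42020*(-1/8442) - 56*1/14884 = -21010/4221 - 14/3721 = -78237304/15706341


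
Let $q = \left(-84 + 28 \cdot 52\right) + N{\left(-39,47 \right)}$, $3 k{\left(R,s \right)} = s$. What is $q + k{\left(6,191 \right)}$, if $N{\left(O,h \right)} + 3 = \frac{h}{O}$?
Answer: $\frac{18609}{13} \approx 1431.5$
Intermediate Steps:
$k{\left(R,s \right)} = \frac{s}{3}$
$N{\left(O,h \right)} = -3 + \frac{h}{O}$
$q = \frac{53344}{39}$ ($q = \left(-84 + 28 \cdot 52\right) - \left(3 - \frac{47}{-39}\right) = \left(-84 + 1456\right) + \left(-3 + 47 \left(- \frac{1}{39}\right)\right) = 1372 - \frac{164}{39} = \frac{53344}{39} \approx 1367.8$)
$q + k{\left(6,191 \right)} = \frac{53344}{39} + \frac{1}{3} \cdot 191 = \frac{53344}{39} + \frac{191}{3} = \frac{18609}{13}$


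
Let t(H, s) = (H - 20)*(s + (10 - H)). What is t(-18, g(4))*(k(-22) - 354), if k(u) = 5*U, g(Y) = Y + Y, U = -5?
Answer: 518472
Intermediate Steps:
g(Y) = 2*Y
k(u) = -25 (k(u) = 5*(-5) = -25)
t(H, s) = (-20 + H)*(10 + s - H)
t(-18, g(4))*(k(-22) - 354) = (-200 - 1*(-18)² - 40*4 + 30*(-18) - 36*4)*(-25 - 354) = (-200 - 1*324 - 20*8 - 540 - 18*8)*(-379) = (-200 - 324 - 160 - 540 - 144)*(-379) = -1368*(-379) = 518472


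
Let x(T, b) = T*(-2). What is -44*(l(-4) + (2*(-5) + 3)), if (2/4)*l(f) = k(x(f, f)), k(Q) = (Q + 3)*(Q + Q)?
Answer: -15180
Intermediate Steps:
x(T, b) = -2*T
k(Q) = 2*Q*(3 + Q) (k(Q) = (3 + Q)*(2*Q) = 2*Q*(3 + Q))
l(f) = -8*f*(3 - 2*f) (l(f) = 2*(2*(-2*f)*(3 - 2*f)) = 2*(-4*f*(3 - 2*f)) = -8*f*(3 - 2*f))
-44*(l(-4) + (2*(-5) + 3)) = -44*(8*(-4)*(-3 + 2*(-4)) + (2*(-5) + 3)) = -44*(8*(-4)*(-3 - 8) + (-10 + 3)) = -44*(8*(-4)*(-11) - 7) = -44*(352 - 7) = -44*345 = -15180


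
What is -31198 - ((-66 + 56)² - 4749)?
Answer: -26549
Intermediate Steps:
-31198 - ((-66 + 56)² - 4749) = -31198 - ((-10)² - 4749) = -31198 - (100 - 4749) = -31198 - 1*(-4649) = -31198 + 4649 = -26549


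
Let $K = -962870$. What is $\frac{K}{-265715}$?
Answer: $\frac{192574}{53143} \approx 3.6237$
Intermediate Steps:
$\frac{K}{-265715} = - \frac{962870}{-265715} = \left(-962870\right) \left(- \frac{1}{265715}\right) = \frac{192574}{53143}$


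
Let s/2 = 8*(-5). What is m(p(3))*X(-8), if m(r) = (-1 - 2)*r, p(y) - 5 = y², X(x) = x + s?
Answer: 3696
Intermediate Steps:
s = -80 (s = 2*(8*(-5)) = 2*(-40) = -80)
X(x) = -80 + x (X(x) = x - 80 = -80 + x)
p(y) = 5 + y²
m(r) = -3*r
m(p(3))*X(-8) = (-3*(5 + 3²))*(-80 - 8) = -3*(5 + 9)*(-88) = -3*14*(-88) = -42*(-88) = 3696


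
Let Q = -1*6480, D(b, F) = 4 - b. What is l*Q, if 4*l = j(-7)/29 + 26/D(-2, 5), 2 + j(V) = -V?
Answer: -211680/29 ≈ -7299.3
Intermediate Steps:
j(V) = -2 - V
l = 98/87 (l = ((-2 - 1*(-7))/29 + 26/(4 - 1*(-2)))/4 = ((-2 + 7)*(1/29) + 26/(4 + 2))/4 = (5*(1/29) + 26/6)/4 = (5/29 + 26*(1/6))/4 = (5/29 + 13/3)/4 = (1/4)*(392/87) = 98/87 ≈ 1.1264)
Q = -6480
l*Q = (98/87)*(-6480) = -211680/29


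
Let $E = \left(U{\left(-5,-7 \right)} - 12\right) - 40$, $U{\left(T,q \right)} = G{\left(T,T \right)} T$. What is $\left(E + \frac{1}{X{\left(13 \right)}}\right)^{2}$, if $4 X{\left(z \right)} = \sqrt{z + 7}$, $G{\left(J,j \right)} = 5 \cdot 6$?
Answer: $\frac{204024}{5} - \frac{808 \sqrt{5}}{5} \approx 40443.0$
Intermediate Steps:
$G{\left(J,j \right)} = 30$
$X{\left(z \right)} = \frac{\sqrt{7 + z}}{4}$ ($X{\left(z \right)} = \frac{\sqrt{z + 7}}{4} = \frac{\sqrt{7 + z}}{4}$)
$U{\left(T,q \right)} = 30 T$
$E = -202$ ($E = \left(30 \left(-5\right) - 12\right) - 40 = \left(-150 - 12\right) - 40 = -162 - 40 = -202$)
$\left(E + \frac{1}{X{\left(13 \right)}}\right)^{2} = \left(-202 + \frac{1}{\frac{1}{4} \sqrt{7 + 13}}\right)^{2} = \left(-202 + \frac{1}{\frac{1}{4} \sqrt{20}}\right)^{2} = \left(-202 + \frac{1}{\frac{1}{4} \cdot 2 \sqrt{5}}\right)^{2} = \left(-202 + \frac{1}{\frac{1}{2} \sqrt{5}}\right)^{2} = \left(-202 + \frac{2 \sqrt{5}}{5}\right)^{2}$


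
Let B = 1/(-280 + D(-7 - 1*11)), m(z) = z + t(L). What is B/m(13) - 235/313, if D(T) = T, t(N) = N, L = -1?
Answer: -840673/1119288 ≈ -0.75108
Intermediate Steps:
m(z) = -1 + z (m(z) = z - 1 = -1 + z)
B = -1/298 (B = 1/(-280 + (-7 - 1*11)) = 1/(-280 + (-7 - 11)) = 1/(-280 - 18) = 1/(-298) = -1/298 ≈ -0.0033557)
B/m(13) - 235/313 = -1/(298*(-1 + 13)) - 235/313 = -1/298/12 - 235*1/313 = -1/298*1/12 - 235/313 = -1/3576 - 235/313 = -840673/1119288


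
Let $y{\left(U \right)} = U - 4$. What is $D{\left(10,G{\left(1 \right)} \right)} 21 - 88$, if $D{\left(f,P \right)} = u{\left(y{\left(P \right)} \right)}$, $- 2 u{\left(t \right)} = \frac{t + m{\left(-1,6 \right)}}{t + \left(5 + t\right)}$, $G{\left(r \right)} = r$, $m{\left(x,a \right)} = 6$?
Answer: $- \frac{113}{2} \approx -56.5$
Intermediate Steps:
$y{\left(U \right)} = -4 + U$ ($y{\left(U \right)} = U - 4 = -4 + U$)
$u{\left(t \right)} = - \frac{6 + t}{2 \left(5 + 2 t\right)}$ ($u{\left(t \right)} = - \frac{\left(t + 6\right) \frac{1}{t + \left(5 + t\right)}}{2} = - \frac{\left(6 + t\right) \frac{1}{5 + 2 t}}{2} = - \frac{\frac{1}{5 + 2 t} \left(6 + t\right)}{2} = - \frac{6 + t}{2 \left(5 + 2 t\right)}$)
$D{\left(f,P \right)} = \frac{-2 - P}{2 \left(-3 + 2 P\right)}$ ($D{\left(f,P \right)} = \frac{-6 - \left(-4 + P\right)}{2 \left(5 + 2 \left(-4 + P\right)\right)} = \frac{-6 - \left(-4 + P\right)}{2 \left(5 + \left(-8 + 2 P\right)\right)} = \frac{-2 - P}{2 \left(-3 + 2 P\right)}$)
$D{\left(10,G{\left(1 \right)} \right)} 21 - 88 = \frac{-2 - 1}{2 \left(-3 + 2 \cdot 1\right)} 21 - 88 = \frac{-2 - 1}{2 \left(-3 + 2\right)} 21 - 88 = \frac{1}{2} \frac{1}{-1} \left(-3\right) 21 - 88 = \frac{1}{2} \left(-1\right) \left(-3\right) 21 - 88 = \frac{3}{2} \cdot 21 - 88 = \frac{63}{2} - 88 = - \frac{113}{2}$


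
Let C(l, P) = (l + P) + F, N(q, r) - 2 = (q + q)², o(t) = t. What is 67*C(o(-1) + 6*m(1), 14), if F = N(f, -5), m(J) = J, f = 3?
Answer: 3819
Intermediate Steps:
N(q, r) = 2 + 4*q² (N(q, r) = 2 + (q + q)² = 2 + (2*q)² = 2 + 4*q²)
F = 38 (F = 2 + 4*3² = 2 + 4*9 = 2 + 36 = 38)
C(l, P) = 38 + P + l (C(l, P) = (l + P) + 38 = (P + l) + 38 = 38 + P + l)
67*C(o(-1) + 6*m(1), 14) = 67*(38 + 14 + (-1 + 6*1)) = 67*(38 + 14 + (-1 + 6)) = 67*(38 + 14 + 5) = 67*57 = 3819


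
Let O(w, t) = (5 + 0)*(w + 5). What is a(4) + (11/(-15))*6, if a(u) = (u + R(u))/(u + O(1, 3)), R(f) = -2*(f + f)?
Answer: -404/85 ≈ -4.7529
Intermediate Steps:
O(w, t) = 25 + 5*w (O(w, t) = 5*(5 + w) = 25 + 5*w)
R(f) = -4*f
a(u) = -3*u/(30 + u) (a(u) = (u - 4*u)/(u + (25 + 5*1)) = (-3*u)/(u + (25 + 5)) = (-3*u)/(u + 30) = (-3*u)/(30 + u) = -3*u/(30 + u))
a(4) + (11/(-15))*6 = -3*4/(30 + 4) + (11/(-15))*6 = -3*4/34 + (11*(-1/15))*6 = -3*4*1/34 - 11/15*6 = -6/17 - 22/5 = -404/85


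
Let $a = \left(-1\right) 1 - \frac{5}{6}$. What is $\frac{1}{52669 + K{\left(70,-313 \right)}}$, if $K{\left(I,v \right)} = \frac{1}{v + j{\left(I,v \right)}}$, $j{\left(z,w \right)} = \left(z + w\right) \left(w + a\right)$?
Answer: $\frac{152383}{8025860229} \approx 1.8986 \cdot 10^{-5}$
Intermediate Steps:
$a = - \frac{11}{6}$ ($a = -1 - 5 \cdot \frac{1}{6} = -1 - \frac{5}{6} = - \frac{11}{6} \approx -1.8333$)
$j{\left(z,w \right)} = \left(- \frac{11}{6} + w\right) \left(w + z\right)$ ($j{\left(z,w \right)} = \left(z + w\right) \left(w - \frac{11}{6}\right) = \left(w + z\right) \left(- \frac{11}{6} + w\right) = \left(- \frac{11}{6} + w\right) \left(w + z\right)$)
$K{\left(I,v \right)} = \frac{1}{v^{2} - \frac{11 I}{6} - \frac{5 v}{6} + I v}$ ($K{\left(I,v \right)} = \frac{1}{v + \left(v^{2} - \frac{11 v}{6} - \frac{11 I}{6} + v I\right)} = \frac{1}{v + \left(v^{2} - \frac{11 v}{6} - \frac{11 I}{6} + I v\right)} = \frac{1}{v + \left(v^{2} - \frac{11 I}{6} - \frac{11 v}{6} + I v\right)} = \frac{1}{v^{2} - \frac{11 I}{6} - \frac{5 v}{6} + I v}$)
$\frac{1}{52669 + K{\left(70,-313 \right)}} = \frac{1}{52669 + \frac{6}{\left(-11\right) 70 - -1565 + 6 \left(-313\right)^{2} + 6 \cdot 70 \left(-313\right)}} = \frac{1}{52669 + \frac{6}{-770 + 1565 + 6 \cdot 97969 - 131460}} = \frac{1}{52669 + \frac{6}{-770 + 1565 + 587814 - 131460}} = \frac{1}{52669 + \frac{6}{457149}} = \frac{1}{52669 + 6 \cdot \frac{1}{457149}} = \frac{1}{52669 + \frac{2}{152383}} = \frac{1}{\frac{8025860229}{152383}} = \frac{152383}{8025860229}$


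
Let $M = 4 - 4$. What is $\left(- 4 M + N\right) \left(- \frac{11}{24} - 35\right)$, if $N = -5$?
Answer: $\frac{4255}{24} \approx 177.29$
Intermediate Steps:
$M = 0$ ($M = 4 - 4 = 0$)
$\left(- 4 M + N\right) \left(- \frac{11}{24} - 35\right) = \left(\left(-4\right) 0 - 5\right) \left(- \frac{11}{24} - 35\right) = \left(0 - 5\right) \left(\left(-11\right) \frac{1}{24} - 35\right) = - 5 \left(- \frac{11}{24} - 35\right) = \left(-5\right) \left(- \frac{851}{24}\right) = \frac{4255}{24}$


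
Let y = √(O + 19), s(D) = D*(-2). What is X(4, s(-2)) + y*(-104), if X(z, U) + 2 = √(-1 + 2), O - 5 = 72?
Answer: -1 - 416*√6 ≈ -1020.0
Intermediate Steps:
O = 77 (O = 5 + 72 = 77)
s(D) = -2*D
X(z, U) = -1 (X(z, U) = -2 + √(-1 + 2) = -2 + √1 = -2 + 1 = -1)
y = 4*√6 (y = √(77 + 19) = √96 = 4*√6 ≈ 9.7980)
X(4, s(-2)) + y*(-104) = -1 + (4*√6)*(-104) = -1 - 416*√6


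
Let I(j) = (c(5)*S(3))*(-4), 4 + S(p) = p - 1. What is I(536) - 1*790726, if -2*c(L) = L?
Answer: -790746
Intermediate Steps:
c(L) = -L/2
S(p) = -5 + p (S(p) = -4 + (p - 1) = -4 + (-1 + p) = -5 + p)
I(j) = -20 (I(j) = ((-½*5)*(-5 + 3))*(-4) = -5/2*(-2)*(-4) = 5*(-4) = -20)
I(536) - 1*790726 = -20 - 1*790726 = -20 - 790726 = -790746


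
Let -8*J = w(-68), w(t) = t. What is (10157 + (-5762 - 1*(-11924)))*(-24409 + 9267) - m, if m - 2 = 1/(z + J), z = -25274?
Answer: -12486326321298/50531 ≈ -2.4710e+8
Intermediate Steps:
J = 17/2 (J = -1/8*(-68) = 17/2 ≈ 8.5000)
m = 101060/50531 (m = 2 + 1/(-25274 + 17/2) = 2 + 1/(-50531/2) = 2 - 2/50531 = 101060/50531 ≈ 2.0000)
(10157 + (-5762 - 1*(-11924)))*(-24409 + 9267) - m = (10157 + (-5762 - 1*(-11924)))*(-24409 + 9267) - 1*101060/50531 = (10157 + (-5762 + 11924))*(-15142) - 101060/50531 = (10157 + 6162)*(-15142) - 101060/50531 = 16319*(-15142) - 101060/50531 = -247102298 - 101060/50531 = -12486326321298/50531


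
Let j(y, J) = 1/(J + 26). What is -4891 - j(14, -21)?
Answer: -24456/5 ≈ -4891.2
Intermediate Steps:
j(y, J) = 1/(26 + J)
-4891 - j(14, -21) = -4891 - 1/(26 - 21) = -4891 - 1/5 = -4891 - 1*⅕ = -4891 - ⅕ = -24456/5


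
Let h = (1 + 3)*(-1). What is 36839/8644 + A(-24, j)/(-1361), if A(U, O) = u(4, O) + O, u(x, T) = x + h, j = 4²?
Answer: 49999575/11764484 ≈ 4.2500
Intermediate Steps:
h = -4 (h = 4*(-1) = -4)
j = 16
u(x, T) = -4 + x (u(x, T) = x - 4 = -4 + x)
A(U, O) = O (A(U, O) = (-4 + 4) + O = 0 + O = O)
36839/8644 + A(-24, j)/(-1361) = 36839/8644 + 16/(-1361) = 36839*(1/8644) + 16*(-1/1361) = 36839/8644 - 16/1361 = 49999575/11764484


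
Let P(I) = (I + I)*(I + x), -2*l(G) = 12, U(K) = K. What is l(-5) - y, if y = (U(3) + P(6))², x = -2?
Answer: -2607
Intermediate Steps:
l(G) = -6 (l(G) = -½*12 = -6)
P(I) = 2*I*(-2 + I) (P(I) = (I + I)*(I - 2) = (2*I)*(-2 + I) = 2*I*(-2 + I))
y = 2601 (y = (3 + 2*6*(-2 + 6))² = (3 + 2*6*4)² = (3 + 48)² = 51² = 2601)
l(-5) - y = -6 - 1*2601 = -6 - 2601 = -2607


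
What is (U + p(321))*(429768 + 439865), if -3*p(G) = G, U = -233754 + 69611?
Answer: -142837220250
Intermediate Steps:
U = -164143
p(G) = -G/3
(U + p(321))*(429768 + 439865) = (-164143 - ⅓*321)*(429768 + 439865) = (-164143 - 107)*869633 = -164250*869633 = -142837220250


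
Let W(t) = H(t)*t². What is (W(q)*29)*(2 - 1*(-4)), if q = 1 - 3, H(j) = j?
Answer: -1392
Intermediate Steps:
q = -2
W(t) = t³ (W(t) = t*t² = t³)
(W(q)*29)*(2 - 1*(-4)) = ((-2)³*29)*(2 - 1*(-4)) = (-8*29)*(2 + 4) = -232*6 = -1392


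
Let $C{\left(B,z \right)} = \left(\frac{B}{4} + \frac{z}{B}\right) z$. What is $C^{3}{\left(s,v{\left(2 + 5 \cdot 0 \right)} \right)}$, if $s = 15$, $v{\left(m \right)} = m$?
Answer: $\frac{12649337}{27000} \approx 468.49$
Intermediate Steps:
$C{\left(B,z \right)} = z \left(\frac{B}{4} + \frac{z}{B}\right)$ ($C{\left(B,z \right)} = \left(B \frac{1}{4} + \frac{z}{B}\right) z = \left(\frac{B}{4} + \frac{z}{B}\right) z = z \left(\frac{B}{4} + \frac{z}{B}\right)$)
$C^{3}{\left(s,v{\left(2 + 5 \cdot 0 \right)} \right)} = \left(\frac{\left(2 + 5 \cdot 0\right)^{2}}{15} + \frac{1}{4} \cdot 15 \left(2 + 5 \cdot 0\right)\right)^{3} = \left(\frac{\left(2 + 0\right)^{2}}{15} + \frac{1}{4} \cdot 15 \left(2 + 0\right)\right)^{3} = \left(\frac{2^{2}}{15} + \frac{1}{4} \cdot 15 \cdot 2\right)^{3} = \left(\frac{1}{15} \cdot 4 + \frac{15}{2}\right)^{3} = \left(\frac{4}{15} + \frac{15}{2}\right)^{3} = \left(\frac{233}{30}\right)^{3} = \frac{12649337}{27000}$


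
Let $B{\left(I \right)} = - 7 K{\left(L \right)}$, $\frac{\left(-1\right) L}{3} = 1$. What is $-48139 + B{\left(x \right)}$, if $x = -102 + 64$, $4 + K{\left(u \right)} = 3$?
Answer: $-48132$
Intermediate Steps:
$L = -3$ ($L = \left(-3\right) 1 = -3$)
$K{\left(u \right)} = -1$ ($K{\left(u \right)} = -4 + 3 = -1$)
$x = -38$
$B{\left(I \right)} = 7$ ($B{\left(I \right)} = \left(-7\right) \left(-1\right) = 7$)
$-48139 + B{\left(x \right)} = -48139 + 7 = -48132$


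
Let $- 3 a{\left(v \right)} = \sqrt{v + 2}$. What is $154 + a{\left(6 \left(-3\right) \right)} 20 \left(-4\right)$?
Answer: $154 + \frac{320 i}{3} \approx 154.0 + 106.67 i$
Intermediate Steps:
$a{\left(v \right)} = - \frac{\sqrt{2 + v}}{3}$ ($a{\left(v \right)} = - \frac{\sqrt{v + 2}}{3} = - \frac{\sqrt{2 + v}}{3}$)
$154 + a{\left(6 \left(-3\right) \right)} 20 \left(-4\right) = 154 + - \frac{\sqrt{2 + 6 \left(-3\right)}}{3} \cdot 20 \left(-4\right) = 154 + - \frac{\sqrt{2 - 18}}{3} \left(-80\right) = 154 + - \frac{\sqrt{-16}}{3} \left(-80\right) = 154 + - \frac{4 i}{3} \left(-80\right) = 154 + \frac{320 i}{3}$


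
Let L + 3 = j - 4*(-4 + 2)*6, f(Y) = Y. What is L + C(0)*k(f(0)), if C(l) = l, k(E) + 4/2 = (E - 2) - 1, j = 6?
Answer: 51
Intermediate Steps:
k(E) = -5 + E (k(E) = -2 + ((E - 2) - 1) = -2 + ((-2 + E) - 1) = -2 + (-3 + E) = -5 + E)
L = 51 (L = -3 + (6 - 4*(-4 + 2)*6) = -3 + (6 - 4*(-2)*6) = -3 + (6 + 8*6) = -3 + (6 + 48) = -3 + 54 = 51)
L + C(0)*k(f(0)) = 51 + 0*(-5 + 0) = 51 + 0*(-5) = 51 + 0 = 51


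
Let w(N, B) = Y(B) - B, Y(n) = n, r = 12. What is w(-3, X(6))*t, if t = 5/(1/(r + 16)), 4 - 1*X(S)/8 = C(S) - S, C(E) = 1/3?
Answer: 0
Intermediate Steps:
C(E) = ⅓
X(S) = 88/3 + 8*S (X(S) = 32 - 8*(⅓ - S) = 32 + (-8/3 + 8*S) = 88/3 + 8*S)
w(N, B) = 0 (w(N, B) = B - B = 0)
t = 140 (t = 5/(1/(12 + 16)) = 5/(1/28) = 5*28 = 140)
w(-3, X(6))*t = 0*140 = 0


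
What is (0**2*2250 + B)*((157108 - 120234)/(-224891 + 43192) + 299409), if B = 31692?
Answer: 1724117026606764/181699 ≈ 9.4889e+9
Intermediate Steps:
(0**2*2250 + B)*((157108 - 120234)/(-224891 + 43192) + 299409) = (0**2*2250 + 31692)*((157108 - 120234)/(-224891 + 43192) + 299409) = (0*2250 + 31692)*(36874/(-181699) + 299409) = (0 + 31692)*(36874*(-1/181699) + 299409) = 31692*(-36874/181699 + 299409) = 31692*(54402279017/181699) = 1724117026606764/181699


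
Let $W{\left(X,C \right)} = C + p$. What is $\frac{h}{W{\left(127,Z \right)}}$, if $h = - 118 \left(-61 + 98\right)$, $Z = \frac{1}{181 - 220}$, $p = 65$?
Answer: $- \frac{85137}{1267} \approx -67.196$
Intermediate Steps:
$Z = - \frac{1}{39}$ ($Z = \frac{1}{-39} = - \frac{1}{39} \approx -0.025641$)
$h = -4366$ ($h = \left(-118\right) 37 = -4366$)
$W{\left(X,C \right)} = 65 + C$ ($W{\left(X,C \right)} = C + 65 = 65 + C$)
$\frac{h}{W{\left(127,Z \right)}} = - \frac{4366}{65 - \frac{1}{39}} = - \frac{4366}{\frac{2534}{39}} = \left(-4366\right) \frac{39}{2534} = - \frac{85137}{1267}$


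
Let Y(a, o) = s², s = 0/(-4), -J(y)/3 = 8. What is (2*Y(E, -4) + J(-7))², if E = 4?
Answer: 576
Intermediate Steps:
J(y) = -24 (J(y) = -3*8 = -24)
s = 0 (s = 0*(-¼) = 0)
Y(a, o) = 0 (Y(a, o) = 0² = 0)
(2*Y(E, -4) + J(-7))² = (2*0 - 24)² = (0 - 24)² = (-24)² = 576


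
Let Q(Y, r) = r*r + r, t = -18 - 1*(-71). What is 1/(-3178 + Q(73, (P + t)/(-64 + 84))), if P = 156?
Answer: -400/1223339 ≈ -0.00032697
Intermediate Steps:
t = 53 (t = -18 + 71 = 53)
Q(Y, r) = r + r² (Q(Y, r) = r² + r = r + r²)
1/(-3178 + Q(73, (P + t)/(-64 + 84))) = 1/(-3178 + ((156 + 53)/(-64 + 84))*(1 + (156 + 53)/(-64 + 84))) = 1/(-3178 + (209/20)*(1 + 209/20)) = 1/(-3178 + (209*(1/20))*(1 + 209*(1/20))) = 1/(-3178 + 209*(1 + 209/20)/20) = 1/(-3178 + (209/20)*(229/20)) = 1/(-3178 + 47861/400) = 1/(-1223339/400) = -400/1223339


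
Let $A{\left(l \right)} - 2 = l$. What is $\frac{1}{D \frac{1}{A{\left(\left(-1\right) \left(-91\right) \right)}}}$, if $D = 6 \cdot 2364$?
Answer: $\frac{31}{4728} \approx 0.0065567$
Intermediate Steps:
$A{\left(l \right)} = 2 + l$
$D = 14184$
$\frac{1}{D \frac{1}{A{\left(\left(-1\right) \left(-91\right) \right)}}} = \frac{1}{14184 \frac{1}{2 - -91}} = \frac{1}{14184 \frac{1}{2 + 91}} = \frac{1}{14184 \cdot \frac{1}{93}} = \frac{1}{\frac{4728}{31}} = \frac{31}{4728}$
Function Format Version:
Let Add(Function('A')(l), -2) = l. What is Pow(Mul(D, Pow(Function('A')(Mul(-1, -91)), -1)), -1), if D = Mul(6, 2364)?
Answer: Rational(31, 4728) ≈ 0.0065567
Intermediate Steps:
Function('A')(l) = Add(2, l)
D = 14184
Pow(Mul(D, Pow(Function('A')(Mul(-1, -91)), -1)), -1) = Pow(Mul(14184, Pow(Add(2, Mul(-1, -91)), -1)), -1) = Pow(Mul(14184, Pow(Add(2, 91), -1)), -1) = Pow(Mul(14184, Pow(93, -1)), -1) = Pow(Mul(14184, Rational(1, 93)), -1) = Pow(Rational(4728, 31), -1) = Rational(31, 4728)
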